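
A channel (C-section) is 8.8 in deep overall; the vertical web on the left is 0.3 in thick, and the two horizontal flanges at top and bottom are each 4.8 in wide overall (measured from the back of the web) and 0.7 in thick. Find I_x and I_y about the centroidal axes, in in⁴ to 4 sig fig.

Decompose the section into non-overlapping parts with the origin at the bottom-left of its bounding rectangle.
Web: 0.3 × 8.8, A = 2.64 in², y = 4.4 in, Ī = 17.0368 in⁴.
Top flange (beyond web): 4.5 × 0.7, A = 3.15 in², y = 8.45 in, Ī = 0.128625 in⁴.
Bottom flange (beyond web): 4.5 × 0.7, A = 3.15 in², y = 0.35 in, Ī = 0.128625 in⁴.
By symmetry the centroid is at mid-height, ȳ = 4.4 in.
Transfer each piece to the centroidal x-axis using Ī + A·d² with d = y − 4.4:
  web: d = 0 in → contributes +17.0368 in⁴
  top flange (beyond web): d = 4.05 in → contributes +51.7965 in⁴
  bottom flange (beyond web): d = -4.05 in → contributes +51.7965 in⁴
Total I = 120.63 in⁴.
For the y-axis: x̄ = 1.84128 in.
Repeating about the centroidal y-axis gives I_y = 21.367 in⁴.

I_x ≈ 120.6 in⁴, I_y ≈ 21.37 in⁴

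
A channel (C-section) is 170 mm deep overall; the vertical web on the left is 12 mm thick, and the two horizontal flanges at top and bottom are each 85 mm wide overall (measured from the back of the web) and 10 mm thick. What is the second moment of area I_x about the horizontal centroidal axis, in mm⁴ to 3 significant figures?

Decompose the section into non-overlapping parts with the origin at the bottom-left of its bounding rectangle.
Web: 12 × 170, A = 2 040 mm², y = 85 mm, Ī = 4 913 000 mm⁴.
Top flange (beyond web): 73 × 10, A = 730 mm², y = 165 mm, Ī = 6083.3 mm⁴.
Bottom flange (beyond web): 73 × 10, A = 730 mm², y = 5 mm, Ī = 6083.3 mm⁴.
By symmetry the centroid is at mid-height, ȳ = 85 mm.
Transfer each piece to the horizontal centroidal axis using Ī + A·d² with d = y − 85:
  web: d = 0 mm → contributes +4 913 000 mm⁴
  top flange (beyond web): d = 80 mm → contributes +4 678 083 mm⁴
  bottom flange (beyond web): d = -80 mm → contributes +4 678 083 mm⁴
Total I = 14 269 167 mm⁴.

I_x ≈ 1.43 × 10⁷ mm⁴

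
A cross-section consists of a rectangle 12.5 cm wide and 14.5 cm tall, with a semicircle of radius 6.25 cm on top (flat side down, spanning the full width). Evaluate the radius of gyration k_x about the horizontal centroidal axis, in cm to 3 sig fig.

k_x ≈ 5.68 cm

Break the section into simple shapes (no overlaps), measuring from the bottom-left corner of the bounding box.
Rectangular body: 12.5 × 14.5, A = 181.25 cm², y = 7.25 cm, Ī = 3175.7 cm⁴.
Semicircular cap: semicircle r = 6.25, A = 61.359 cm², y = 17.153 cm, Ī = 167.48 cm⁴.
Centroid: ȳ = ΣA·y / ΣA = 9.7545 cm.
Transfer each piece to the horizontal centroidal axis using Ī + A·d² with d = y − 9.7545:
  rectangular body: d = -2.5045 cm → contributes +4312.5 cm⁴
  semicircular cap: d = 7.3981 cm → contributes +3525.8 cm⁴
Total I = 7838.3 cm⁴.
Radius of gyration: k = √(I/A) = √(7838.3 / 242.61) = 5.684 cm.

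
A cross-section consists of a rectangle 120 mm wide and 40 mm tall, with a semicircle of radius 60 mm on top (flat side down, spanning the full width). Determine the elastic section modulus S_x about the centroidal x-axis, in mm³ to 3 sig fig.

Break the section into simple shapes (no overlaps), measuring from the bottom-left corner of the bounding box.
Rectangular body: 120 × 40, A = 4 800 mm², y = 20 mm, Ī = 640 000 mm⁴.
Semicircular cap: semicircle r = 60, A = 5654.9 mm², y = 65.465 mm, Ī = 1 422 450 mm⁴.
Centroid: ȳ = ΣA·y / ΣA = 44.591 mm.
Transfer each piece to the centroidal x-axis using Ī + A·d² with d = y − 44.591:
  rectangular body: d = -24.591 mm → contributes +3 542 681 mm⁴
  semicircular cap: d = 20.874 mm → contributes +3 886 323 mm⁴
Total I = 7 429 004 mm⁴.
Extreme fibre distance c = 55.409 mm; S = I/c = 134 076 mm³.

S_x ≈ 1.34 × 10⁵ mm³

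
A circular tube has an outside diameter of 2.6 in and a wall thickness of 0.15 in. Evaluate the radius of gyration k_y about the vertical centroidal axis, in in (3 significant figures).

Treat the section as a set of non-overlapping primitives; coordinates are from the bounding-box lower-left.
Outer circle: ⌀2.6, A = 5.3093 in², x = 1.3 in, Ī = 2.2432 in⁴.
Bore (subtracted): ⌀2.3, A = 4.1548 in², x = 1.3 in, Ī = 1.3737 in⁴.
By symmetry the centroid is at mid-width, x̄ = 1.3 in.
All pieces are centred on the vertical centroidal axis, so I = ΣĪ (holes subtracted) = 0.86951 in⁴.
Radius of gyration: k = √(I/A) = √(0.86951 / 1.1545) = 0.86783 in.

k_y ≈ 0.868 in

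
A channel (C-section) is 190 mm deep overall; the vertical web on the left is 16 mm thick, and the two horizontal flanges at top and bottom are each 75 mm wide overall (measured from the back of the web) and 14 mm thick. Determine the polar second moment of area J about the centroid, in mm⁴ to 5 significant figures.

J ≈ 2.4015 × 10⁷ mm⁴

Decompose the section into non-overlapping parts with the origin at the bottom-left of its bounding rectangle.
Web: 16 × 190, A = 3 040 mm², y = 95 mm, Ī = 9 145 333 mm⁴.
Top flange (beyond web): 59 × 14, A = 826 mm², y = 183 mm, Ī = 13491.33 mm⁴.
Bottom flange (beyond web): 59 × 14, A = 826 mm², y = 7 mm, Ī = 13491.33 mm⁴.
By symmetry the centroid is at mid-height, ȳ = 95 mm.
Transfer each piece to the centroidal x-axis using Ī + A·d² with d = y − 95:
  web: d = 0 mm → contributes +9 145 333 mm⁴
  top flange (beyond web): d = 88 mm → contributes +6 410 035 mm⁴
  bottom flange (beyond web): d = -88 mm → contributes +6 410 035 mm⁴
Total I = 21 965 404 mm⁴.
For the y-axis: x̄ = 21.20332 mm.
Repeating about the centroidal y-axis gives I_y = 2 049 250 mm⁴.
Polar second moment: J = I_x + I_y = 24 014 654 mm⁴.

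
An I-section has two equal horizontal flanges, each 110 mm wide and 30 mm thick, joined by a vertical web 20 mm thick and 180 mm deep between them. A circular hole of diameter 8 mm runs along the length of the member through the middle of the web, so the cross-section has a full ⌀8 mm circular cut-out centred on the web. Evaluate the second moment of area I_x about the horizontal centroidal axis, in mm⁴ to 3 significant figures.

Treat the section as a set of non-overlapping primitives; coordinates are from the bounding-box lower-left.
Bottom flange: 110 × 30, A = 3 300 mm², y = 15 mm, Ī = 247 500 mm⁴.
Web: 20 × 180, A = 3 600 mm², y = 120 mm, Ī = 9 720 000 mm⁴.
Top flange: 110 × 30, A = 3 300 mm², y = 225 mm, Ī = 247 500 mm⁴.
Hole (subtracted): ⌀8, A = 50.265 mm², y = 120 mm, Ī = 201.06 mm⁴.
By symmetry the centroid is at mid-height, ȳ = 120 mm.
Transfer each piece to the horizontal centroidal axis using Ī + A·d² with d = y − 120:
  bottom flange: d = -105 mm → contributes +36 630 000 mm⁴
  web: d = 0 mm → contributes +9 720 000 mm⁴
  top flange: d = 105 mm → contributes +36 630 000 mm⁴
  hole: d = 0 mm → contributes −201.06 mm⁴
Total I = 82 979 799 mm⁴.

I_x ≈ 8.30 × 10⁷ mm⁴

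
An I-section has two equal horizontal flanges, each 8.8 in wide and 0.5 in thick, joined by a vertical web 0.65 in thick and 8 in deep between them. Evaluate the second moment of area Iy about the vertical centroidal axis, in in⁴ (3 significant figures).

Treat the section as a set of non-overlapping primitives; coordinates are from the bounding-box lower-left.
Bottom flange: 8.8 × 0.5, A = 4.4 in², x = 4.4 in, Ī = 28.395 in⁴.
Web: 0.65 × 8, A = 5.2 in², x = 4.4 in, Ī = 0.18308 in⁴.
Top flange: 8.8 × 0.5, A = 4.4 in², x = 4.4 in, Ī = 28.395 in⁴.
By symmetry the centroid is at mid-width, x̄ = 4.4 in.
All pieces are centred on the vertical centroidal axis, so I = ΣĪ = 56.972 in⁴.

Iy ≈ 57.0 in⁴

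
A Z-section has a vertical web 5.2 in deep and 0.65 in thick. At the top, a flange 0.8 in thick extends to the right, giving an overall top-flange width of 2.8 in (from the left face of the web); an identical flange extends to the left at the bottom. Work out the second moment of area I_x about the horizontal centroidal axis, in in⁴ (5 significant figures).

I_x ≈ 24.449 in⁴

Treat the section as a set of non-overlapping primitives; coordinates are from the bounding-box lower-left.
Web: 0.65 × 5.2, A = 3.38 in², y = 2.6 in, Ī = 7.616267 in⁴.
Top flange (beyond web): 2.15 × 0.8, A = 1.72 in², y = 4.8 in, Ī = 0.09173333 in⁴.
Bottom flange (beyond web): 2.15 × 0.8, A = 1.72 in², y = 0.4 in, Ī = 0.09173333 in⁴.
Centroid: ȳ = ΣA·y / ΣA = 2.6 in.
Transfer each piece to the horizontal centroidal axis using Ī + A·d² with d = y − 2.6:
  web: d = 0 in → contributes +7.616267 in⁴
  top flange (beyond web): d = 2.2 in → contributes +8.416533 in⁴
  bottom flange (beyond web): d = -2.2 in → contributes +8.416533 in⁴
Total I = 24.44933 in⁴.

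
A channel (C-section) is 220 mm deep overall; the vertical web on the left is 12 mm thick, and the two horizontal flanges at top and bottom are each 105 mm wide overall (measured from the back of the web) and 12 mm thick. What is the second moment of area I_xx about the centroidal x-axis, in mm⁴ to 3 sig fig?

I_xx ≈ 3.48 × 10⁷ mm⁴

Decompose the section into non-overlapping parts with the origin at the bottom-left of its bounding rectangle.
Web: 12 × 220, A = 2 640 mm², y = 110 mm, Ī = 10 648 000 mm⁴.
Top flange (beyond web): 93 × 12, A = 1 116 mm², y = 214 mm, Ī = 13 392 mm⁴.
Bottom flange (beyond web): 93 × 12, A = 1 116 mm², y = 6 mm, Ī = 13 392 mm⁴.
By symmetry the centroid is at mid-height, ȳ = 110 mm.
Transfer each piece to the centroidal x-axis using Ī + A·d² with d = y − 110:
  web: d = 0 mm → contributes +10 648 000 mm⁴
  top flange (beyond web): d = 104 mm → contributes +12 084 048 mm⁴
  bottom flange (beyond web): d = -104 mm → contributes +12 084 048 mm⁴
Total I = 34 816 096 mm⁴.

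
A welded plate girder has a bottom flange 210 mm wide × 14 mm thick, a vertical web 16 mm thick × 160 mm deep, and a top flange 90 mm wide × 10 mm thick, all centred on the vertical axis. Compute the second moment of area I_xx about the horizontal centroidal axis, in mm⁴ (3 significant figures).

Break the section into simple shapes (no overlaps), measuring from the bottom-left corner of the bounding box.
Bottom plate: 210 × 14, A = 2 940 mm², y = 7 mm, Ī = 48 020 mm⁴.
Web plate: 16 × 160, A = 2 560 mm², y = 94 mm, Ī = 5 461 333 mm⁴.
Top plate: 90 × 10, A = 900 mm², y = 179 mm, Ī = 7 500 mm⁴.
Centroid: ȳ = ΣA·y / ΣA = 65.988 mm.
Transfer each piece to the horizontal centroidal axis using Ī + A·d² with d = y − 65.988:
  bottom plate: d = -58.988 mm → contributes +10 277 824 mm⁴
  web plate: d = 28.013 mm → contributes +7 470 166 mm⁴
  top plate: d = 113.01 mm → contributes +11 502 143 mm⁴
Total I = 29 250 132 mm⁴.

I_xx ≈ 2.93 × 10⁷ mm⁴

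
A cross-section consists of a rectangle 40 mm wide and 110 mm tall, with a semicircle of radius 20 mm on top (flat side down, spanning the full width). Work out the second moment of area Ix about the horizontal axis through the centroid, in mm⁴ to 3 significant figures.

Decompose the section into non-overlapping parts with the origin at the bottom-left of its bounding rectangle.
Rectangular body: 40 × 110, A = 4 400 mm², y = 55 mm, Ī = 4 436 667 mm⁴.
Semicircular cap: semicircle r = 20, A = 628.32 mm², y = 118.49 mm, Ī = 17 561 mm⁴.
Centroid: ȳ = ΣA·y / ΣA = 62.933 mm.
Transfer each piece to the horizontal axis through the centroid using Ī + A·d² with d = y − 62.933:
  rectangular body: d = -7.9332 mm → contributes +4 713 586 mm⁴
  semicircular cap: d = 55.555 mm → contributes +1 956 779 mm⁴
Total I = 6 670 365 mm⁴.

Ix ≈ 6.67 × 10⁶ mm⁴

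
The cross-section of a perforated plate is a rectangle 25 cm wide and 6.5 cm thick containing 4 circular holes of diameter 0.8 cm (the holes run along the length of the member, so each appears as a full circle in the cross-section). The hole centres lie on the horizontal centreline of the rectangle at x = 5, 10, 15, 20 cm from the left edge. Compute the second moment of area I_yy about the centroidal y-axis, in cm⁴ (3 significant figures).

Split into non-overlapping primitives; take the origin at the lower-left of the bounding box.
Plate: 25 × 6.5, A = 162.5 cm², x = 12.5 cm, Ī = 8463.5 cm⁴.
Hole 1 (subtracted): ⌀0.8, A = 0.50265 cm², x = 5 cm, Ī = 0.020106 cm⁴.
Hole 2 (subtracted): ⌀0.8, A = 0.50265 cm², x = 10 cm, Ī = 0.020106 cm⁴.
Hole 3 (subtracted): ⌀0.8, A = 0.50265 cm², x = 15 cm, Ī = 0.020106 cm⁴.
Hole 4 (subtracted): ⌀0.8, A = 0.50265 cm², x = 20 cm, Ī = 0.020106 cm⁴.
By symmetry the centroid is at mid-width, x̄ = 12.5 cm.
Transfer each piece to the centroidal y-axis using Ī + A·d² with d = x − 12.5:
  plate: d = 0 cm → contributes +8463.5 cm⁴
  hole 1: d = -7.5 cm → contributes −28.294 cm⁴
  hole 2: d = -2.5 cm → contributes −3.1617 cm⁴
  hole 3: d = 2.5 cm → contributes −3.1617 cm⁴
  hole 4: d = 7.5 cm → contributes −28.294 cm⁴
Total I = 8400.6 cm⁴.

I_yy ≈ 8400 cm⁴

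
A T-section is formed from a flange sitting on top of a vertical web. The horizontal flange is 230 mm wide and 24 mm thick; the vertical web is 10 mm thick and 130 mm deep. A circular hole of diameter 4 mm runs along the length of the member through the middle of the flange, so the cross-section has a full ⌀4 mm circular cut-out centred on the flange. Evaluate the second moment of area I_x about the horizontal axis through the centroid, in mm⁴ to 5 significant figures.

Decompose the section into non-overlapping parts with the origin at the bottom-left of its bounding rectangle.
Flange: 230 × 24, A = 5 520 mm², y = 142 mm, Ī = 264 960 mm⁴.
Web: 10 × 130, A = 1 300 mm², y = 65 mm, Ī = 1 830 833 mm⁴.
Hole (subtracted): ⌀4, A = 12.56637 mm², y = 142 mm, Ī = 12.56637 mm⁴.
Centroid: ȳ = ΣA·y / ΣA = 127.2955 mm.
Transfer each piece to the horizontal axis through the centroid using Ī + A·d² with d = y − 127.2955:
  flange: d = 14.70451 mm → contributes +1 458 509 mm⁴
  web: d = -62.29549 mm → contributes +6 875 779 mm⁴
  hole: d = 14.70451 mm → contributes −2729.701 mm⁴
Total I = 8 331 559 mm⁴.

I_x ≈ 8.3316 × 10⁶ mm⁴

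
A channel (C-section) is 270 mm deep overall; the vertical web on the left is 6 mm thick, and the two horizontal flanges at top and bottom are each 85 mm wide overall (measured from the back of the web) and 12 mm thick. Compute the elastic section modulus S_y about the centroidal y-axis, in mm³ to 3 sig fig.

S_y ≈ 4.35 × 10⁴ mm³

Break the section into simple shapes (no overlaps), measuring from the bottom-left corner of the bounding box.
Web: 6 × 270, A = 1 620 mm², x = 3 mm, Ī = 4 860 mm⁴.
Top flange (beyond web): 79 × 12, A = 948 mm², x = 45.5 mm, Ī = 493 039 mm⁴.
Bottom flange (beyond web): 79 × 12, A = 948 mm², x = 45.5 mm, Ī = 493 039 mm⁴.
Centroid: x̄ = ΣA·x / ΣA = 25.918 mm.
Transfer each piece to the centroidal y-axis using Ī + A·d² with d = x − 25.918:
  web: d = -22.918 mm → contributes +855 747 mm⁴
  top flange (beyond web): d = 19.582 mm → contributes +856 551 mm⁴
  bottom flange (beyond web): d = 19.582 mm → contributes +856 551 mm⁴
Total I = 2 568 848 mm⁴.
Extreme fibre distance c = 59.082 mm; S = I/c = 43 479 mm³.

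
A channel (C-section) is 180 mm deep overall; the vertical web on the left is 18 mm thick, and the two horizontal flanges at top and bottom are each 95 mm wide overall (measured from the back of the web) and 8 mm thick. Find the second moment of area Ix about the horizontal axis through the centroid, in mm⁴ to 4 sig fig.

Treat the section as a set of non-overlapping primitives; coordinates are from the bounding-box lower-left.
Web: 18 × 180, A = 3 240 mm², y = 90 mm, Ī = 8 748 000 mm⁴.
Top flange (beyond web): 77 × 8, A = 616 mm², y = 176 mm, Ī = 3285.33 mm⁴.
Bottom flange (beyond web): 77 × 8, A = 616 mm², y = 4 mm, Ī = 3285.33 mm⁴.
By symmetry the centroid is at mid-height, ȳ = 90 mm.
Transfer each piece to the horizontal axis through the centroid using Ī + A·d² with d = y − 90:
  web: d = 0 mm → contributes +8 748 000 mm⁴
  top flange (beyond web): d = 86 mm → contributes +4 559 221 mm⁴
  bottom flange (beyond web): d = -86 mm → contributes +4 559 221 mm⁴
Total I = 17 866 443 mm⁴.

Ix ≈ 1.787 × 10⁷ mm⁴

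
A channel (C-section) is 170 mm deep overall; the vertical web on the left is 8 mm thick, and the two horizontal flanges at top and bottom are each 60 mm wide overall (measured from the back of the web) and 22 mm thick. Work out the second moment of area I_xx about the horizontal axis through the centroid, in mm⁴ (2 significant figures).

Treat the section as a set of non-overlapping primitives; coordinates are from the bounding-box lower-left.
Web: 8 × 170, A = 1 360 mm², y = 85 mm, Ī = 3 275 333 mm⁴.
Top flange (beyond web): 52 × 22, A = 1 144 mm², y = 159 mm, Ī = 46 141 mm⁴.
Bottom flange (beyond web): 52 × 22, A = 1 144 mm², y = 11 mm, Ī = 46 141 mm⁴.
By symmetry the centroid is at mid-height, ȳ = 85 mm.
Transfer each piece to the horizontal axis through the centroid using Ī + A·d² with d = y − 85:
  web: d = 0 mm → contributes +3 275 333 mm⁴
  top flange (beyond web): d = 74 mm → contributes +6 310 685 mm⁴
  bottom flange (beyond web): d = -74 mm → contributes +6 310 685 mm⁴
Total I = 15 896 704 mm⁴.

I_xx ≈ 1.6 × 10⁷ mm⁴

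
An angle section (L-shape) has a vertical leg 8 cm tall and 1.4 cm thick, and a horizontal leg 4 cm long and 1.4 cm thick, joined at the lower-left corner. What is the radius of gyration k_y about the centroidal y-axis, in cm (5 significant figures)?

Split into non-overlapping primitives; take the origin at the lower-left of the bounding box.
Vertical leg: 1.4 × 8, A = 11.2 cm², x = 0.7 cm, Ī = 1.829333 cm⁴.
Horizontal leg (remainder): 2.6 × 1.4, A = 3.64 cm², x = 2.7 cm, Ī = 2.050533 cm⁴.
Centroid: x̄ = ΣA·x / ΣA = 1.190566 cm.
Transfer each piece to the centroidal y-axis using Ī + A·d² with d = x − 1.190566:
  vertical leg: d = -0.490566 cm → contributes +4.52467 cm⁴
  horizontal leg (remainder): d = 1.509434 cm → contributes +10.34388 cm⁴
Total I = 14.86855 cm⁴.
Radius of gyration: k = √(I/A) = √(14.86855 / 14.84) = 1.000961 cm.

k_y ≈ 1.0010 cm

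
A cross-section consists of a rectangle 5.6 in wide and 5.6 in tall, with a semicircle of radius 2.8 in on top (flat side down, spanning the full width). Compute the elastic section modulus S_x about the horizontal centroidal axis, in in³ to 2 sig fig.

S_x ≈ 51 in³

Split into non-overlapping primitives; take the origin at the lower-left of the bounding box.
Rectangular body: 5.6 × 5.6, A = 31.36 in², y = 2.8 in, Ī = 81.95 in⁴.
Semicircular cap: semicircle r = 2.8, A = 12.32 in², y = 6.788 in, Ī = 6.746 in⁴.
Centroid: ȳ = ΣA·y / ΣA = 3.925 in.
Transfer each piece to the horizontal centroidal axis using Ī + A·d² with d = y − 3.925:
  rectangular body: d = -1.125 in → contributes +121.6 in⁴
  semicircular cap: d = 2.864 in → contributes +107.7 in⁴
Total I = 229.4 in⁴.
Extreme fibre distance c = 4.475 in; S = I/c = 51.25 in³.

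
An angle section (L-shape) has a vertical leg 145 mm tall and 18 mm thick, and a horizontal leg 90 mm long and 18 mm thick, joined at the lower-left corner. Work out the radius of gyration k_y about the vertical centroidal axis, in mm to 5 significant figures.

k_y ≈ 24.705 mm

Treat the section as a set of non-overlapping primitives; coordinates are from the bounding-box lower-left.
Vertical leg: 18 × 145, A = 2 610 mm², x = 9 mm, Ī = 70 470 mm⁴.
Horizontal leg (remainder): 72 × 18, A = 1 296 mm², x = 54 mm, Ī = 559 872 mm⁴.
Centroid: x̄ = ΣA·x / ΣA = 23.93088 mm.
Transfer each piece to the vertical centroidal axis using Ī + A·d² with d = x − 23.93088:
  vertical leg: d = -14.93088 mm → contributes +652 320 mm⁴
  horizontal leg (remainder): d = 30.06912 mm → contributes +1 731 653 mm⁴
Total I = 2 383 973 mm⁴.
Radius of gyration: k = √(I/A) = √(2 383 973 / 3 906) = 24.70498 mm.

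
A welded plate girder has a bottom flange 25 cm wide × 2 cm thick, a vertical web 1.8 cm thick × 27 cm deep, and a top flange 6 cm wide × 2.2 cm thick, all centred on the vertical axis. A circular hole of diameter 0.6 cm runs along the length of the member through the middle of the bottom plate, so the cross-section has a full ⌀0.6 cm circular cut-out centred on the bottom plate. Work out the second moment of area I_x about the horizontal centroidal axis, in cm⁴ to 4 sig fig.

Split into non-overlapping primitives; take the origin at the lower-left of the bounding box.
Bottom plate: 25 × 2, A = 50 cm², y = 1 cm, Ī = 16.6667 cm⁴.
Web plate: 1.8 × 27, A = 48.6 cm², y = 15.5 cm, Ī = 2952.45 cm⁴.
Top plate: 6 × 2.2, A = 13.2 cm², y = 30.1 cm, Ī = 5.324 cm⁴.
Hole (subtracted): ⌀0.6, A = 0.282743 cm², y = 1 cm, Ī = 0.00636173 cm⁴.
Centroid: ȳ = ΣA·y / ΣA = 10.7637 cm.
Transfer each piece to the horizontal centroidal axis using Ī + A·d² with d = y − 10.7637:
  bottom plate: d = -9.76369 cm → contributes +4783.15 cm⁴
  web plate: d = 4.73631 cm → contributes +4042.68 cm⁴
  top plate: d = 19.3363 cm → contributes +4940.71 cm⁴
  hole: d = -9.76369 cm → contributes −26.9602 cm⁴
Total I = 13739.6 cm⁴.

I_x ≈ 1.374 × 10⁴ cm⁴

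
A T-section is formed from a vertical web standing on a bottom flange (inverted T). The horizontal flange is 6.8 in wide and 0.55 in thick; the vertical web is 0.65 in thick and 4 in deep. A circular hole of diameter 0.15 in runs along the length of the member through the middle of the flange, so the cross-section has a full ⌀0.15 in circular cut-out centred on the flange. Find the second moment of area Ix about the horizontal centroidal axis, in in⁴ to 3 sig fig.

Decompose the section into non-overlapping parts with the origin at the bottom-left of its bounding rectangle.
Flange: 6.8 × 0.55, A = 3.74 in², y = 0.275 in, Ī = 0.094279 in⁴.
Web: 0.65 × 4, A = 2.6 in², y = 2.55 in, Ī = 3.4667 in⁴.
Hole (subtracted): ⌀0.15, A = 0.017671 in², y = 0.275 in, Ī = 0.00002485 in⁴.
Centroid: ȳ = ΣA·y / ΣA = 1.2106 in.
Transfer each piece to the horizontal centroidal axis using Ī + A·d² with d = y − 1.2106:
  flange: d = -0.93557 in → contributes +3.3679 in⁴
  web: d = 1.3394 in → contributes +8.1312 in⁴
  hole: d = -0.93557 in → contributes −0.015493 in⁴
Total I = 11.484 in⁴.

Ix ≈ 11.5 in⁴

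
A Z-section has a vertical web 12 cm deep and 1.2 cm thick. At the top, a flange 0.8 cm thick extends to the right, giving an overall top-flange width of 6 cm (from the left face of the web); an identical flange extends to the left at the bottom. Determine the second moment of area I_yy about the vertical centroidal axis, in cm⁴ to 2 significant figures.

I_yy ≈ 86 cm⁴

Split into non-overlapping primitives; take the origin at the lower-left of the bounding box.
Web: 1.2 × 12, A = 14.4 cm², x = 5.4 cm, Ī = 1.728 cm⁴.
Top flange (beyond web): 4.8 × 0.8, A = 3.84 cm², x = 8.4 cm, Ī = 7.373 cm⁴.
Bottom flange (beyond web): 4.8 × 0.8, A = 3.84 cm², x = 2.4 cm, Ī = 7.373 cm⁴.
Centroid: x̄ = ΣA·x / ΣA = 5.4 cm.
Transfer each piece to the vertical centroidal axis using Ī + A·d² with d = x − 5.4:
  web: d = 0 cm → contributes +1.728 cm⁴
  top flange (beyond web): d = 3 cm → contributes +41.93 cm⁴
  bottom flange (beyond web): d = -3 cm → contributes +41.93 cm⁴
Total I = 85.59 cm⁴.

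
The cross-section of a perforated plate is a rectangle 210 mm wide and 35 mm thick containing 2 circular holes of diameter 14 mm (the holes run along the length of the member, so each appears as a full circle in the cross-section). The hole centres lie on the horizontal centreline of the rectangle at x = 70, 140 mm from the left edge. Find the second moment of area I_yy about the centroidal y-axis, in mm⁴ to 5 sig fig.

I_yy ≈ 2.6630 × 10⁷ mm⁴

Decompose the section into non-overlapping parts with the origin at the bottom-left of its bounding rectangle.
Plate: 210 × 35, A = 7 350 mm², x = 105 mm, Ī = 27 011 250 mm⁴.
Hole 1 (subtracted): ⌀14, A = 153.938 mm², x = 70 mm, Ī = 1885.741 mm⁴.
Hole 2 (subtracted): ⌀14, A = 153.938 mm², x = 140 mm, Ī = 1885.741 mm⁴.
By symmetry the centroid is at mid-width, x̄ = 105 mm.
Transfer each piece to the centroidal y-axis using Ī + A·d² with d = x − 105:
  plate: d = 0 mm → contributes +27 011 250 mm⁴
  hole 1: d = -35 mm → contributes −190459.8 mm⁴
  hole 2: d = 35 mm → contributes −190459.8 mm⁴
Total I = 26 630 330 mm⁴.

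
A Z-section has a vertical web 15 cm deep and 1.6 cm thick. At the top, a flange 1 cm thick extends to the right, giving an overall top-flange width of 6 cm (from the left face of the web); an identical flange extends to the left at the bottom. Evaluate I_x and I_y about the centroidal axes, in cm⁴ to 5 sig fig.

I_x ≈ 881.93 cm⁴, I_y ≈ 98.517 cm⁴

Decompose the section into non-overlapping parts with the origin at the bottom-left of its bounding rectangle.
Web: 1.6 × 15, A = 24 cm², y = 7.5 cm, Ī = 450 cm⁴.
Top flange (beyond web): 4.4 × 1, A = 4.4 cm², y = 14.5 cm, Ī = 0.3666667 cm⁴.
Bottom flange (beyond web): 4.4 × 1, A = 4.4 cm², y = 0.5 cm, Ī = 0.3666667 cm⁴.
Centroid: ȳ = ΣA·y / ΣA = 7.5 cm.
Transfer each piece to the centroidal x-axis using Ī + A·d² with d = y − 7.5:
  web: d = 0 cm → contributes +450 cm⁴
  top flange (beyond web): d = 7 cm → contributes +215.9667 cm⁴
  bottom flange (beyond web): d = -7 cm → contributes +215.9667 cm⁴
Total I = 881.9333 cm⁴.
For the y-axis: x̄ = 5.2 cm.
Repeating about the centroidal y-axis gives I_y = 98.51733 cm⁴.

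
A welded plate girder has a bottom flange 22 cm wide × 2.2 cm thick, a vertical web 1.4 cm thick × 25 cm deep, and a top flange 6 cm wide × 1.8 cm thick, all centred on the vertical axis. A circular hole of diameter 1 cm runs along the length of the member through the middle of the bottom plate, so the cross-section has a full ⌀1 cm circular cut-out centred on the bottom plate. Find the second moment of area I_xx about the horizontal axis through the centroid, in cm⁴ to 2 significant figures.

Treat the section as a set of non-overlapping primitives; coordinates are from the bounding-box lower-left.
Bottom plate: 22 × 2.2, A = 48.4 cm², y = 1.1 cm, Ī = 19.52 cm⁴.
Web plate: 1.4 × 25, A = 35 cm², y = 14.7 cm, Ī = 1 823 cm⁴.
Top plate: 6 × 1.8, A = 10.8 cm², y = 28.1 cm, Ī = 2.916 cm⁴.
Hole (subtracted): ⌀1, A = 0.7854 cm², y = 1.1 cm, Ī = 0.04909 cm⁴.
Centroid: ȳ = ΣA·y / ΣA = 9.317 cm.
Transfer each piece to the horizontal axis through the centroid using Ī + A·d² with d = y − 9.317:
  bottom plate: d = -8.217 cm → contributes +3 288 cm⁴
  web plate: d = 5.383 cm → contributes +2 837 cm⁴
  top plate: d = 18.78 cm → contributes +3 813 cm⁴
  hole: d = -8.217 cm → contributes −53.08 cm⁴
Total I = 9 885 cm⁴.

I_xx ≈ 9900 cm⁴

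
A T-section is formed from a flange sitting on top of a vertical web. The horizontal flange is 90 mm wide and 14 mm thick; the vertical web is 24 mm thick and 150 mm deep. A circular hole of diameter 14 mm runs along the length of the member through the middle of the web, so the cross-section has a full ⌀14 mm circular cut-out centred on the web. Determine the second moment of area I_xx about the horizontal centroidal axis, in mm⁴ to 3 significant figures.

Treat the section as a set of non-overlapping primitives; coordinates are from the bounding-box lower-left.
Flange: 90 × 14, A = 1 260 mm², y = 157 mm, Ī = 20 580 mm⁴.
Web: 24 × 150, A = 3 600 mm², y = 75 mm, Ī = 6 750 000 mm⁴.
Hole (subtracted): ⌀14, A = 153.94 mm², y = 75 mm, Ī = 1885.7 mm⁴.
Centroid: ȳ = ΣA·y / ΣA = 96.955 mm.
Transfer each piece to the horizontal centroidal axis using Ī + A·d² with d = y − 96.955:
  flange: d = 60.045 mm → contributes +4 563 438 mm⁴
  web: d = -21.955 mm → contributes +8 485 226 mm⁴
  hole: d = -21.955 mm → contributes −76 085 mm⁴
Total I = 12 972 579 mm⁴.

I_xx ≈ 1.30 × 10⁷ mm⁴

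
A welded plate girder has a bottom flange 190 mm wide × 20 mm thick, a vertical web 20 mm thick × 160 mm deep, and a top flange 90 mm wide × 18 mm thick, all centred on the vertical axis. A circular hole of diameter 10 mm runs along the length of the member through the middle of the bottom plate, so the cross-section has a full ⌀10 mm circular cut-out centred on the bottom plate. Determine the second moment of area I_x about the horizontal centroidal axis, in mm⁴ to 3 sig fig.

Decompose the section into non-overlapping parts with the origin at the bottom-left of its bounding rectangle.
Bottom plate: 190 × 20, A = 3 800 mm², y = 10 mm, Ī = 126 667 mm⁴.
Web plate: 20 × 160, A = 3 200 mm², y = 100 mm, Ī = 6 826 667 mm⁴.
Top plate: 90 × 18, A = 1 620 mm², y = 189 mm, Ī = 43 740 mm⁴.
Hole (subtracted): ⌀10, A = 78.54 mm², y = 10 mm, Ī = 490.87 mm⁴.
Centroid: ȳ = ΣA·y / ΣA = 77.668 mm.
Transfer each piece to the horizontal centroidal axis using Ī + A·d² with d = y − 77.668:
  bottom plate: d = -67.668 mm → contributes +17 526 496 mm⁴
  web plate: d = 22.332 mm → contributes +8 422 624 mm⁴
  top plate: d = 111.33 mm → contributes +20 123 488 mm⁴
  hole: d = -67.668 mm → contributes −360 117 mm⁴
Total I = 45 712 491 mm⁴.

I_x ≈ 4.57 × 10⁷ mm⁴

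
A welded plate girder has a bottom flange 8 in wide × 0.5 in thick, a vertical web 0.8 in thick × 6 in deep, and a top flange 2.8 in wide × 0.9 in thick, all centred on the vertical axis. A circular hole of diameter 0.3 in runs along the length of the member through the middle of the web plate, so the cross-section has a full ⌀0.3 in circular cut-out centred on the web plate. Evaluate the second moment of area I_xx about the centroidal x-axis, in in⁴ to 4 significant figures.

Decompose the section into non-overlapping parts with the origin at the bottom-left of its bounding rectangle.
Bottom plate: 8 × 0.5, A = 4 in², y = 0.25 in, Ī = 0.0833333 in⁴.
Web plate: 0.8 × 6, A = 4.8 in², y = 3.5 in, Ī = 14.4 in⁴.
Top plate: 2.8 × 0.9, A = 2.52 in², y = 6.95 in, Ī = 0.1701 in⁴.
Hole (subtracted): ⌀0.3, A = 0.0706858 in², y = 3.5 in, Ī = 0.000397608 in⁴.
Centroid: ȳ = ΣA·y / ΣA = 3.11722 in.
Transfer each piece to the centroidal x-axis using Ī + A·d² with d = y − 3.11722:
  bottom plate: d = -2.86722 in → contributes +32.9672 in⁴
  web plate: d = 0.382779 in → contributes +15.1033 in⁴
  top plate: d = 3.83278 in → contributes +37.1894 in⁴
  hole: d = 0.382779 in → contributes −0.0107545 in⁴
Total I = 85.2491 in⁴.

I_xx ≈ 85.25 in⁴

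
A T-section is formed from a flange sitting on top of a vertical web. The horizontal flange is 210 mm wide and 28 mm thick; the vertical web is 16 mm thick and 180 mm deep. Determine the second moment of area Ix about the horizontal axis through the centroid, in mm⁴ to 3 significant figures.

Ix ≈ 2.91 × 10⁷ mm⁴

Decompose the section into non-overlapping parts with the origin at the bottom-left of its bounding rectangle.
Flange: 210 × 28, A = 5 880 mm², y = 194 mm, Ī = 384 160 mm⁴.
Web: 16 × 180, A = 2 880 mm², y = 90 mm, Ī = 7 776 000 mm⁴.
Centroid: ȳ = ΣA·y / ΣA = 159.81 mm.
Transfer each piece to the horizontal axis through the centroid using Ī + A·d² with d = y − 159.81:
  flange: d = 34.192 mm → contributes +7 258 338 mm⁴
  web: d = -69.808 mm → contributes +21 810 780 mm⁴
Total I = 29 069 118 mm⁴.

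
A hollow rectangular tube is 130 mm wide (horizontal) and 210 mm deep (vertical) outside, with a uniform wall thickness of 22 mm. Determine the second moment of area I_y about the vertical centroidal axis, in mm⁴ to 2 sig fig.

Decompose the section into non-overlapping parts with the origin at the bottom-left of its bounding rectangle.
Outer rectangle: 130 × 210, A = 27 300 mm², x = 65 mm, Ī = 38 447 500 mm⁴.
Inner void (subtracted): 86 × 166, A = 14 276 mm², x = 65 mm, Ī = 8 798 775 mm⁴.
By symmetry the centroid is at mid-width, x̄ = 65 mm.
All pieces are centred on the vertical centroidal axis, so I = ΣĪ (holes subtracted) = 29 648 725 mm⁴.

I_y ≈ 3.0 × 10⁷ mm⁴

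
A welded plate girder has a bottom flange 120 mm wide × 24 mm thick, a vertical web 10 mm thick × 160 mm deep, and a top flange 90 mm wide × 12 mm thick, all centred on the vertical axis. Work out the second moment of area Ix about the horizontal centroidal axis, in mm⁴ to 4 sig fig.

Ix ≈ 3.060 × 10⁷ mm⁴

Split into non-overlapping primitives; take the origin at the lower-left of the bounding box.
Bottom plate: 120 × 24, A = 2 880 mm², y = 12 mm, Ī = 138 240 mm⁴.
Web plate: 10 × 160, A = 1 600 mm², y = 104 mm, Ī = 3 413 333 mm⁴.
Top plate: 90 × 12, A = 1 080 mm², y = 190 mm, Ī = 12 960 mm⁴.
Centroid: ȳ = ΣA·y / ΣA = 73.0504 mm.
Transfer each piece to the horizontal centroidal axis using Ī + A·d² with d = y − 73.0504:
  bottom plate: d = -61.0504 mm → contributes +10 872 422 mm⁴
  web plate: d = 30.9496 mm → contributes +4 945 942 mm⁴
  top plate: d = 116.95 mm → contributes +14 784 356 mm⁴
Total I = 30 602 719 mm⁴.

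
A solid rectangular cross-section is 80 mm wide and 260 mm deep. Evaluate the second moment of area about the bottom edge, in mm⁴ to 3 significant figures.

The section: 80 × 260, A = 20 800 mm², y = 130 mm, Ī = 117 173 333 mm⁴.
Transfer it to the base of the section using Ī + A·d² with d = y − 0:
  the section: d = 130 mm → contributes +468 693 333 mm⁴
Total I = 468 693 333 mm⁴.

I_base ≈ 4.69 × 10⁸ mm⁴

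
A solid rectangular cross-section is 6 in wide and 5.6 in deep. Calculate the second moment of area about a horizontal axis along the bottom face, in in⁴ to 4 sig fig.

I_base ≈ 351.2 in⁴

The section: 6 × 5.6, A = 33.6 in², y = 2.8 in, Ī = 87.808 in⁴.
Transfer it to the base of the section using Ī + A·d² with d = y − 0:
  the section: d = 2.8 in → contributes +351.232 in⁴
Total I = 351.232 in⁴.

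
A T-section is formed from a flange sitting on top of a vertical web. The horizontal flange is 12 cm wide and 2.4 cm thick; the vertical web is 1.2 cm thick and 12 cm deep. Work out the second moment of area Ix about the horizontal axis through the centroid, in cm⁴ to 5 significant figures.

Ix ≈ 684.29 cm⁴

Break the section into simple shapes (no overlaps), measuring from the bottom-left corner of the bounding box.
Flange: 12 × 2.4, A = 28.8 cm², y = 13.2 cm, Ī = 13.824 cm⁴.
Web: 1.2 × 12, A = 14.4 cm², y = 6 cm, Ī = 172.8 cm⁴.
Centroid: ȳ = ΣA·y / ΣA = 10.8 cm.
Transfer each piece to the horizontal axis through the centroid using Ī + A·d² with d = y − 10.8:
  flange: d = 2.4 cm → contributes +179.712 cm⁴
  web: d = -4.8 cm → contributes +504.576 cm⁴
Total I = 684.288 cm⁴.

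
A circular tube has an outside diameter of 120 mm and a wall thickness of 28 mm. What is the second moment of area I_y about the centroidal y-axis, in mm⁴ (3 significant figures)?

Break the section into simple shapes (no overlaps), measuring from the bottom-left corner of the bounding box.
Outer circle: ⌀120, A = 11 310 mm², x = 60 mm, Ī = 10 178 760 mm⁴.
Bore (subtracted): ⌀64, A = 3 217 mm², x = 60 mm, Ī = 823 550 mm⁴.
By symmetry the centroid is at mid-width, x̄ = 60 mm.
All pieces are centred on the centroidal y-axis, so I = ΣĪ (holes subtracted) = 9 355 211 mm⁴.

I_y ≈ 9.36 × 10⁶ mm⁴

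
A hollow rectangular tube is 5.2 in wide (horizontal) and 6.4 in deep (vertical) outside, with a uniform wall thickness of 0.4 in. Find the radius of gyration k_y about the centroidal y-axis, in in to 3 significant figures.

k_y ≈ 2.02 in

Decompose the section into non-overlapping parts with the origin at the bottom-left of its bounding rectangle.
Outer rectangle: 5.2 × 6.4, A = 33.28 in², x = 2.6 in, Ī = 74.991 in⁴.
Inner void (subtracted): 4.4 × 5.6, A = 24.64 in², x = 2.6 in, Ī = 39.753 in⁴.
By symmetry the centroid is at mid-width, x̄ = 2.6 in.
All pieces are centred on the centroidal y-axis, so I = ΣĪ (holes subtracted) = 35.238 in⁴.
Radius of gyration: k = √(I/A) = √(35.238 / 8.64) = 2.0195 in.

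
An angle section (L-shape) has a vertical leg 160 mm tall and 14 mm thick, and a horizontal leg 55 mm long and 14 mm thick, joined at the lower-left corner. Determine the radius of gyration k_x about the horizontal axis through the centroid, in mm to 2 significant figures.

k_x ≈ 51 mm

Split into non-overlapping primitives; take the origin at the lower-left of the bounding box.
Vertical leg: 14 × 160, A = 2 240 mm², y = 80 mm, Ī = 4 778 667 mm⁴.
Horizontal leg (remainder): 41 × 14, A = 574 mm², y = 7 mm, Ī = 9 375 mm⁴.
Centroid: ȳ = ΣA·y / ΣA = 65.11 mm.
Transfer each piece to the horizontal axis through the centroid using Ī + A·d² with d = y − 65.11:
  vertical leg: d = 14.89 mm → contributes +5 275 338 mm⁴
  horizontal leg (remainder): d = -58.11 mm → contributes +1 947 606 mm⁴
Total I = 7 222 944 mm⁴.
Radius of gyration: k = √(I/A) = √(7 222 944 / 2 814) = 50.66 mm.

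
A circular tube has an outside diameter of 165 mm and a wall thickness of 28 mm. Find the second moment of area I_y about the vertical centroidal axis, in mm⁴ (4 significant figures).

I_y ≈ 2.945 × 10⁷ mm⁴

Treat the section as a set of non-overlapping primitives; coordinates are from the bounding-box lower-left.
Outer circle: ⌀165, A = 21382.5 mm², x = 82.5 mm, Ī = 36 383 601 mm⁴.
Bore (subtracted): ⌀109, A = 9331.32 mm², x = 82.5 mm, Ī = 6 929 085 mm⁴.
By symmetry the centroid is at mid-width, x̄ = 82.5 mm.
All pieces are centred on the vertical centroidal axis, so I = ΣĪ (holes subtracted) = 29 454 516 mm⁴.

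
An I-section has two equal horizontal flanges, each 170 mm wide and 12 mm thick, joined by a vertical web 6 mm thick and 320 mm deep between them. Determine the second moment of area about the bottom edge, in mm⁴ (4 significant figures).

I_base ≈ 3.064 × 10⁸ mm⁴

Break the section into simple shapes (no overlaps), measuring from the bottom-left corner of the bounding box.
Bottom flange: 170 × 12, A = 2 040 mm², y = 6 mm, Ī = 24 480 mm⁴.
Web: 6 × 320, A = 1 920 mm², y = 172 mm, Ī = 16 384 000 mm⁴.
Top flange: 170 × 12, A = 2 040 mm², y = 338 mm, Ī = 24 480 mm⁴.
Transfer each piece to the base of the section using Ī + A·d² with d = y − 0:
  bottom flange: d = 6 mm → contributes +97 920 mm⁴
  web: d = 172 mm → contributes +73 185 280 mm⁴
  top flange: d = 338 mm → contributes +233 082 240 mm⁴
Total I = 306 365 440 mm⁴.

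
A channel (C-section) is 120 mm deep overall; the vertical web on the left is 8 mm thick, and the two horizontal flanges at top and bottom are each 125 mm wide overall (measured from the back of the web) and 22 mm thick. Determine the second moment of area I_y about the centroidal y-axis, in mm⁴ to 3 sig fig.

Decompose the section into non-overlapping parts with the origin at the bottom-left of its bounding rectangle.
Web: 8 × 120, A = 960 mm², x = 4 mm, Ī = 5 120 mm⁴.
Top flange (beyond web): 117 × 22, A = 2 574 mm², x = 66.5 mm, Ī = 2 936 291 mm⁴.
Bottom flange (beyond web): 117 × 22, A = 2 574 mm², x = 66.5 mm, Ī = 2 936 291 mm⁴.
Centroid: x̄ = ΣA·x / ΣA = 56.677 mm.
Transfer each piece to the centroidal y-axis using Ī + A·d² with d = x − 56.677:
  web: d = -52.677 mm → contributes +2 668 973 mm⁴
  top flange (beyond web): d = 9.8232 mm → contributes +3 184 668 mm⁴
  bottom flange (beyond web): d = 9.8232 mm → contributes +3 184 668 mm⁴
Total I = 9 038 310 mm⁴.

I_y ≈ 9.04 × 10⁶ mm⁴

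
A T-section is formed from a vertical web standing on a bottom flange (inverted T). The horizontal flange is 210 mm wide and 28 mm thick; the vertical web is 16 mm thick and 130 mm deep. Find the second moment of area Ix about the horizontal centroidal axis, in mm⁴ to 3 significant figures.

Ix ≈ 1.29 × 10⁷ mm⁴

Break the section into simple shapes (no overlaps), measuring from the bottom-left corner of the bounding box.
Flange: 210 × 28, A = 5 880 mm², y = 14 mm, Ī = 384 160 mm⁴.
Web: 16 × 130, A = 2 080 mm², y = 93 mm, Ī = 2 929 333 mm⁴.
Centroid: ȳ = ΣA·y / ΣA = 34.643 mm.
Transfer each piece to the horizontal centroidal axis using Ī + A·d² with d = y − 34.643:
  flange: d = -20.643 mm → contributes +2 889 877 mm⁴
  web: d = 58.357 mm → contributes +10 012 803 mm⁴
Total I = 12 902 680 mm⁴.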